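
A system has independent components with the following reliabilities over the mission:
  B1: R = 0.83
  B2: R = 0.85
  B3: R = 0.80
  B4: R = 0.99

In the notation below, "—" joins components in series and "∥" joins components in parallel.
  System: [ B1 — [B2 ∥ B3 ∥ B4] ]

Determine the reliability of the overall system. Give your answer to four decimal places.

0.8298

Parallel (B2, B3, and B4): 1 − (1 − 0.850000)(1 − 0.800000)(1 − 0.990000) = 0.999700
Series (B1 and [0.999700]): 0.830000 × 0.999700 = 0.8298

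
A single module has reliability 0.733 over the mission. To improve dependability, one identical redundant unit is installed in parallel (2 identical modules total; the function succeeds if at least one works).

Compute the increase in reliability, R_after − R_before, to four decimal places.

R_before = 0.733
R_after = 1 − (1 − 0.733)^2 = 0.9287
ΔR = 0.9287 − 0.733 = 0.1957

0.1957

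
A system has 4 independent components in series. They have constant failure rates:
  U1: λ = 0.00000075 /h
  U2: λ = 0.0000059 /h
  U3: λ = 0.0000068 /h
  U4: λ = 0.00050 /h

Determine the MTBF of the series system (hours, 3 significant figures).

Series of exponential components: λ_sys = Σ λ_i
λ_sys = 0.00000075 + 0.0000059 + 0.0000068 + 0.00050 = 5.1345e-04 /h
MTBF = 1 / λ_sys = 1950 h

1950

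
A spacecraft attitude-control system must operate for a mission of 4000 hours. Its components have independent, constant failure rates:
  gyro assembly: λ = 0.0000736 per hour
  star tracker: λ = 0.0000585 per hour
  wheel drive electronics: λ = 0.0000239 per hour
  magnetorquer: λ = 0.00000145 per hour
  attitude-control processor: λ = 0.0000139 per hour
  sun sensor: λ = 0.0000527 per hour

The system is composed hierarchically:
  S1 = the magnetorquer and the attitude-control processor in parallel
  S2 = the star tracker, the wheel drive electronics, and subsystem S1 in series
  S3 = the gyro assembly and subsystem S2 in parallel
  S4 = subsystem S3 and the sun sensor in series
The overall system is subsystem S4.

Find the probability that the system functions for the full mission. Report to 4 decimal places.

R(gyro assembly) = exp(−0.0000736 × 4000) = 0.744978
R(star tracker) = exp(−0.0000585 × 4000) = 0.791362
R(wheel drive electronics) = exp(−0.0000239 × 4000) = 0.908827
R(magnetorquer) = exp(−0.00000145 × 4000) = 0.994217
R(attitude-control processor) = exp(−0.0000139 × 4000) = 0.945917
R(sun sensor) = exp(−0.0000527 × 4000) = 0.809936
Parallel (magnetorquer and attitude-control processor): 1 − (1 − 0.994217)(1 − 0.945917) = 0.999687
Series (star tracker, wheel drive electronics, and [0.999687]): 0.791362 × 0.908827 × 0.999687 = 0.718986
Parallel (gyro assembly and [0.718986]): 1 − (1 − 0.744978)(1 − 0.718986) = 0.928335
Series ([0.928335] and sun sensor): 0.928335 × 0.809936 = 0.7519

0.7519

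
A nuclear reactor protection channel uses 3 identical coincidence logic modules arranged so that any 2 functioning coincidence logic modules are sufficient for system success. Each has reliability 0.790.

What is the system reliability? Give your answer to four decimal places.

R = Σ_{i=2}^{3} C(3,i) p^i (1−p)^{3−i} with p = 0.790
C(3,2)·0.790^2·0.210^1 = 0.393183
C(3,3)·0.790^3·0.210^0 = 0.493039
Sum = 0.8862

0.8862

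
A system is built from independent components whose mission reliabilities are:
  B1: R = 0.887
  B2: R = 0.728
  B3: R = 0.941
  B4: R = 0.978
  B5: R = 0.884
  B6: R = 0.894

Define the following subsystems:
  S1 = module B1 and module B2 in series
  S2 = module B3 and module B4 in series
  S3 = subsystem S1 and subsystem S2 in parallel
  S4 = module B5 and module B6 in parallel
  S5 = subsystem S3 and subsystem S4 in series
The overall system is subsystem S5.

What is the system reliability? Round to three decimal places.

0.960

Series (B1 and B2): 0.88700 × 0.72800 = 0.64574
Series (B3 and B4): 0.94100 × 0.97800 = 0.92030
Parallel ([0.64574] and [0.92030]): 1 − (1 − 0.64574)(1 − 0.92030) = 0.97177
Parallel (B5 and B6): 1 − (1 − 0.88400)(1 − 0.89400) = 0.98770
Series ([0.97177] and [0.98770]): 0.97177 × 0.98770 = 0.960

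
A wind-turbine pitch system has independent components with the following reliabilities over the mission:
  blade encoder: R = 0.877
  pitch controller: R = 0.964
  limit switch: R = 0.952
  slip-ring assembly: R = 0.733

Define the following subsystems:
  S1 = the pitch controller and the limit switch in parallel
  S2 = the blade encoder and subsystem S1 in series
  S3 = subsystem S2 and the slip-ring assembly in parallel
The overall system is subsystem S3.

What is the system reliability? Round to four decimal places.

Parallel (pitch controller and limit switch): 1 − (1 − 0.964000)(1 − 0.952000) = 0.998272
Series (blade encoder and [0.998272]): 0.877000 × 0.998272 = 0.875485
Parallel ([0.875485] and slip-ring assembly): 1 − (1 − 0.875485)(1 − 0.733000) = 0.9668

0.9668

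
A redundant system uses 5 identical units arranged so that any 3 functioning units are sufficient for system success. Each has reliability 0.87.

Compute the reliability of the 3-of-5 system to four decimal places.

R = Σ_{i=3}^{5} C(5,i) p^i (1−p)^{5−i} with p = 0.87
C(5,3)·0.87^3·0.13^2 = 0.111287
C(5,4)·0.87^4·0.13^1 = 0.372383
C(5,5)·0.87^5·0.13^0 = 0.498421
Sum = 0.9821

0.9821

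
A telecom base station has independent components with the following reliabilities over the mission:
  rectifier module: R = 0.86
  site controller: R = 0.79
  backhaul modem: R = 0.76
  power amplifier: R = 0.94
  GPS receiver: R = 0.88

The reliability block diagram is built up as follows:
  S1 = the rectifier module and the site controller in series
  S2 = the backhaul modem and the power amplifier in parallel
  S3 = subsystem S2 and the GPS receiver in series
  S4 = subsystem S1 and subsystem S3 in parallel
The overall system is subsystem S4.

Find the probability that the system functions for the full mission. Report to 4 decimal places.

Series (rectifier module and site controller): 0.860000 × 0.790000 = 0.679400
Parallel (backhaul modem and power amplifier): 1 − (1 − 0.760000)(1 − 0.940000) = 0.985600
Series ([0.985600] and GPS receiver): 0.985600 × 0.880000 = 0.867328
Parallel ([0.679400] and [0.867328]): 1 − (1 − 0.679400)(1 − 0.867328) = 0.9575

0.9575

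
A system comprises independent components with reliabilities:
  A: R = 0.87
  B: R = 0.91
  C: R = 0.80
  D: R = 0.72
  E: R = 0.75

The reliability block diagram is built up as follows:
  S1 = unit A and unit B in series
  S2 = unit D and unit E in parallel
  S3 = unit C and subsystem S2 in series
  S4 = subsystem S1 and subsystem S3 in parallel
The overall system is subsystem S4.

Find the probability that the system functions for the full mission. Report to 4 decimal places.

Series (A and B): 0.870000 × 0.910000 = 0.791700
Parallel (D and E): 1 − (1 − 0.720000)(1 − 0.750000) = 0.930000
Series (C and [0.930000]): 0.800000 × 0.930000 = 0.744000
Parallel ([0.791700] and [0.744000]): 1 − (1 − 0.791700)(1 − 0.744000) = 0.9467

0.9467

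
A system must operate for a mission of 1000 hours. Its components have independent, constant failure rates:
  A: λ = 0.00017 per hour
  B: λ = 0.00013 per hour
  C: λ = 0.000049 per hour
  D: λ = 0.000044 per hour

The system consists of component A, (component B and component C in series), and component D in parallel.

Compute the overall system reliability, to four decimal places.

0.9989

R(A) = exp(−0.00017 × 1000) = 0.843665
R(B) = exp(−0.00013 × 1000) = 0.878095
R(C) = exp(−0.000049 × 1000) = 0.952181
R(D) = exp(−0.000044 × 1000) = 0.956954
Series (B and C): 0.878095 × 0.952181 = 0.836105
Parallel (A, [0.836105], and D): 1 − (1 − 0.843665)(1 − 0.836105)(1 − 0.956954) = 0.9989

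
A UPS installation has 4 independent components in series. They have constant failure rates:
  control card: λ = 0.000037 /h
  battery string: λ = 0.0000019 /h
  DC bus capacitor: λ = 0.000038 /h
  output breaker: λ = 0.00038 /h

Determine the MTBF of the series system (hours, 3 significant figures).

2190

Series of exponential components: λ_sys = Σ λ_i
λ_sys = 0.000037 + 0.0000019 + 0.000038 + 0.00038 = 4.5690e-04 /h
MTBF = 1 / λ_sys = 2190 h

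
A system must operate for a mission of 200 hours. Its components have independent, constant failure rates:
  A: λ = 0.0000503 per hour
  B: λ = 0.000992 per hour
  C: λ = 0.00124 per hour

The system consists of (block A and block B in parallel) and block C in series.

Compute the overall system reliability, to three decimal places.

0.779

R(A) = exp(−0.0000503 × 200) = 0.98999
R(B) = exp(−0.000992 × 200) = 0.82004
R(C) = exp(−0.00124 × 200) = 0.78036
Parallel (A and B): 1 − (1 − 0.98999)(1 − 0.82004) = 0.99820
Series ([0.99820] and C): 0.99820 × 0.78036 = 0.779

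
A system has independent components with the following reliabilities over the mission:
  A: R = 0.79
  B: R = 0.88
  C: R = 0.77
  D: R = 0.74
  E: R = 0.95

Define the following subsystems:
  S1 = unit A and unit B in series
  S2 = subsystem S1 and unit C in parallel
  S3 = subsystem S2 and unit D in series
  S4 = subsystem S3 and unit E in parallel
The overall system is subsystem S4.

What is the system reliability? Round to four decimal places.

0.9844

Series (A and B): 0.790000 × 0.880000 = 0.695200
Parallel ([0.695200] and C): 1 − (1 − 0.695200)(1 − 0.770000) = 0.929896
Series ([0.929896] and D): 0.929896 × 0.740000 = 0.688123
Parallel ([0.688123] and E): 1 − (1 − 0.688123)(1 − 0.950000) = 0.9844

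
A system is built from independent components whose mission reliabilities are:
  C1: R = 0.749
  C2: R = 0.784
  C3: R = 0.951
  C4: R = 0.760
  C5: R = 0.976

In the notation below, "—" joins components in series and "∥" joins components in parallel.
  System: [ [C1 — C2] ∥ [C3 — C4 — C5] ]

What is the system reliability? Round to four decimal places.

Series (C1 and C2): 0.749000 × 0.784000 = 0.587216
Series (C3, C4, and C5): 0.951000 × 0.760000 × 0.976000 = 0.705414
Parallel ([0.587216] and [0.705414]): 1 − (1 − 0.587216)(1 − 0.705414) = 0.8784

0.8784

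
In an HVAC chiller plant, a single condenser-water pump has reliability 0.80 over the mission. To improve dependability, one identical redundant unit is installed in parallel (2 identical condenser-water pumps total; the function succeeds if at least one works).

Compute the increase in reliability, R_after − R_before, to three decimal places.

0.160

R_before = 0.80
R_after = 1 − (1 − 0.80)^2 = 0.960
ΔR = 0.960 − 0.80 = 0.160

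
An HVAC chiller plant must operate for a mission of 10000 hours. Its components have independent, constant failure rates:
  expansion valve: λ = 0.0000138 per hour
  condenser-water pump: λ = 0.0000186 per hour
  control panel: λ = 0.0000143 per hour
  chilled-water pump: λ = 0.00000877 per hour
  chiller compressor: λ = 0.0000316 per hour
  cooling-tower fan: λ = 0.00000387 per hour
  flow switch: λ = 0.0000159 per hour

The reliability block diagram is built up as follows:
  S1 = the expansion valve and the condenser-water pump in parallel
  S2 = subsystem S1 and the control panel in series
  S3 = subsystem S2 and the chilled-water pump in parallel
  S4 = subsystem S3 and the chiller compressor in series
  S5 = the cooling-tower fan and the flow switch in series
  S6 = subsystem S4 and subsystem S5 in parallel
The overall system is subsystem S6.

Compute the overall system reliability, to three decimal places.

R(expansion valve) = exp(−0.0000138 × 10000) = 0.87110
R(condenser-water pump) = exp(−0.0000186 × 10000) = 0.83027
R(control panel) = exp(−0.0000143 × 10000) = 0.86675
R(chilled-water pump) = exp(−0.00000877 × 10000) = 0.91604
R(chiller compressor) = exp(−0.0000316 × 10000) = 0.72906
R(cooling-tower fan) = exp(−0.00000387 × 10000) = 0.96204
R(flow switch) = exp(−0.0000159 × 10000) = 0.85300
Parallel (expansion valve and condenser-water pump): 1 − (1 − 0.87110)(1 − 0.83027) = 0.97812
Series ([0.97812] and control panel): 0.97812 × 0.86675 = 0.84779
Parallel ([0.84779] and chilled-water pump): 1 − (1 − 0.84779)(1 − 0.91604) = 0.98722
Series ([0.98722] and chiller compressor): 0.98722 × 0.72906 = 0.71974
Series (cooling-tower fan and flow switch): 0.96204 × 0.85300 = 0.82062
Parallel ([0.71974] and [0.82062]): 1 − (1 − 0.71974)(1 − 0.82062) = 0.950

0.950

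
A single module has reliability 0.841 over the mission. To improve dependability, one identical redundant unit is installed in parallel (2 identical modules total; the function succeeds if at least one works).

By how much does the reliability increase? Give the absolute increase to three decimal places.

R_before = 0.841
R_after = 1 − (1 − 0.841)^2 = 0.975
ΔR = 0.975 − 0.841 = 0.134

0.134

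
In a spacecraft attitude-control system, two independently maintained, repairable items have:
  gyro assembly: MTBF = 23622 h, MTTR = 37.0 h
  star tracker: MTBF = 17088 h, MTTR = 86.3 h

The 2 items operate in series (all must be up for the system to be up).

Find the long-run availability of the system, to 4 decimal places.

A(gyro assembly) = MTBF/(MTBF+MTTR) = 23622/(23622+37.0) = 0.998436
A(star tracker) = MTBF/(MTBF+MTTR) = 17088/(17088+86.3) = 0.994975
Series availability: 0.998436 × 0.994975 = 0.9934

0.9934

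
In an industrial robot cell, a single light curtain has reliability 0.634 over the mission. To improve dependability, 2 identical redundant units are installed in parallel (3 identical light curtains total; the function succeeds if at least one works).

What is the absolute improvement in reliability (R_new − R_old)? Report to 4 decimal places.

R_before = 0.634
R_after = 1 − (1 − 0.634)^3 = 0.9510
ΔR = 0.9510 − 0.634 = 0.3170

0.3170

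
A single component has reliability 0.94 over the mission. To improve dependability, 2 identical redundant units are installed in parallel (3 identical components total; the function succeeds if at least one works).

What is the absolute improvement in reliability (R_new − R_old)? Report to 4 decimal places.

0.0598

R_before = 0.94
R_after = 1 − (1 − 0.94)^3 = 0.9998
ΔR = 0.9998 − 0.94 = 0.0598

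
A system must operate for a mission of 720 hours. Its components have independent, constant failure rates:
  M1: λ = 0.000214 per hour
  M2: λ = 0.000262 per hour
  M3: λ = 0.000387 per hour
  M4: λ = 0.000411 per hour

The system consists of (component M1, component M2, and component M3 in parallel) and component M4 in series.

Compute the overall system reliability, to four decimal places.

R(M1) = exp(−0.000214 × 720) = 0.857203
R(M2) = exp(−0.000262 × 720) = 0.828085
R(M3) = exp(−0.000387 × 720) = 0.756812
R(M4) = exp(−0.000411 × 720) = 0.743847
Parallel (M1, M2, and M3): 1 − (1 − 0.857203)(1 − 0.828085)(1 − 0.756812) = 0.994030
Series ([0.994030] and M4): 0.994030 × 0.743847 = 0.7394

0.7394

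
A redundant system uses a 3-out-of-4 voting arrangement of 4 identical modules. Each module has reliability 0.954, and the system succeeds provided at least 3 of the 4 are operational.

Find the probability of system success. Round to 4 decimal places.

0.9881

R = Σ_{i=3}^{4} C(4,i) p^i (1−p)^{4−i} with p = 0.954
C(4,3)·0.954^3·0.046^1 = 0.159758
C(4,4)·0.954^4·0.046^0 = 0.828311
Sum = 0.9881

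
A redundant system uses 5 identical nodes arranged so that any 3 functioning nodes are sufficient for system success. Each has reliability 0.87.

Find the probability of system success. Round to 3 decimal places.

R = Σ_{i=3}^{5} C(5,i) p^i (1−p)^{5−i} with p = 0.87
C(5,3)·0.87^3·0.13^2 = 0.11129
C(5,4)·0.87^4·0.13^1 = 0.37238
C(5,5)·0.87^5·0.13^0 = 0.49842
Sum = 0.982

0.982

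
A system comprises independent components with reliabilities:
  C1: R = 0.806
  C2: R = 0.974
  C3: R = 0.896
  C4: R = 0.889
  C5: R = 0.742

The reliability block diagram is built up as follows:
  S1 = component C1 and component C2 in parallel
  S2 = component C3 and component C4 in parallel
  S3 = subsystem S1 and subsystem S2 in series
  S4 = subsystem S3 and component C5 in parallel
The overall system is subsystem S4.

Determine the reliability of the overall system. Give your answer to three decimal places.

0.996

Parallel (C1 and C2): 1 − (1 − 0.80600)(1 − 0.97400) = 0.99496
Parallel (C3 and C4): 1 − (1 − 0.89600)(1 − 0.88900) = 0.98846
Series ([0.99496] and [0.98846]): 0.99496 × 0.98846 = 0.98348
Parallel ([0.98348] and C5): 1 − (1 − 0.98348)(1 − 0.74200) = 0.996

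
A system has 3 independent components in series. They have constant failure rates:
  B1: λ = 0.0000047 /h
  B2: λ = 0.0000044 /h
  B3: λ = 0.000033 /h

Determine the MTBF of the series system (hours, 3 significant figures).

Series of exponential components: λ_sys = Σ λ_i
λ_sys = 0.0000047 + 0.0000044 + 0.000033 = 4.2100e-05 /h
MTBF = 1 / λ_sys = 23800 h

23800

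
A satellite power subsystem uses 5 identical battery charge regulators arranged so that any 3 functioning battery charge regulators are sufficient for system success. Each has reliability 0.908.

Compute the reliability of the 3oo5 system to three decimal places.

0.993

R = Σ_{i=3}^{5} C(5,i) p^i (1−p)^{5−i} with p = 0.908
C(5,3)·0.908^3·0.092^2 = 0.06336
C(5,4)·0.908^4·0.092^1 = 0.31268
C(5,5)·0.908^5·0.092^0 = 0.61720
Sum = 0.993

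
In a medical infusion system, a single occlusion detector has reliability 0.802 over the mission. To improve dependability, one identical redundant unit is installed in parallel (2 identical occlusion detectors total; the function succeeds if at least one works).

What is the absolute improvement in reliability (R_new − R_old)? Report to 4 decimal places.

0.1588

R_before = 0.802
R_after = 1 − (1 − 0.802)^2 = 0.9608
ΔR = 0.9608 − 0.802 = 0.1588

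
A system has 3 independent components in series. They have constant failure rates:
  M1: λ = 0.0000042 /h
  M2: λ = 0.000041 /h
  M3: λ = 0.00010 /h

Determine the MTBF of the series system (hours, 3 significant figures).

6890

Series of exponential components: λ_sys = Σ λ_i
λ_sys = 0.0000042 + 0.000041 + 0.00010 = 1.4520e-04 /h
MTBF = 1 / λ_sys = 6890 h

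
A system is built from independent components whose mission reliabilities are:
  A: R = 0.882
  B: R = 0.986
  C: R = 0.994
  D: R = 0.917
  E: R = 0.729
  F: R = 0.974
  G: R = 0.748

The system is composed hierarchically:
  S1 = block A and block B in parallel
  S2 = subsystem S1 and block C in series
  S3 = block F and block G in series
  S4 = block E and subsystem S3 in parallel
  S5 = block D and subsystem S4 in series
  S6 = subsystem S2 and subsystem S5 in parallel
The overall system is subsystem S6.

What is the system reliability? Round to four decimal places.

Parallel (A and B): 1 − (1 − 0.882000)(1 − 0.986000) = 0.998348
Series ([0.998348] and C): 0.998348 × 0.994000 = 0.992358
Series (F and G): 0.974000 × 0.748000 = 0.728552
Parallel (E and [0.728552]): 1 − (1 − 0.729000)(1 − 0.728552) = 0.926438
Series (D and [0.926438]): 0.917000 × 0.926438 = 0.849544
Parallel ([0.992358] and [0.849544]): 1 − (1 − 0.992358)(1 − 0.849544) = 0.9989

0.9989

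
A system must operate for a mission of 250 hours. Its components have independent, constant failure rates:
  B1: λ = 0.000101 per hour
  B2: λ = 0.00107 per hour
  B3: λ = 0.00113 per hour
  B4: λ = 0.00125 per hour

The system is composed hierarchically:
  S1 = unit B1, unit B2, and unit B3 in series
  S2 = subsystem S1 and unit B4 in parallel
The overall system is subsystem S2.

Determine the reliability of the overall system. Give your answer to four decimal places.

0.8826

R(B1) = exp(−0.000101 × 250) = 0.975066
R(B2) = exp(−0.00107 × 250) = 0.765290
R(B3) = exp(−0.00113 × 250) = 0.753897
R(B4) = exp(−0.00125 × 250) = 0.731616
Series (B1, B2, and B3): 0.975066 × 0.765290 × 0.753897 = 0.562564
Parallel ([0.562564] and B4): 1 − (1 − 0.562564)(1 − 0.731616) = 0.8826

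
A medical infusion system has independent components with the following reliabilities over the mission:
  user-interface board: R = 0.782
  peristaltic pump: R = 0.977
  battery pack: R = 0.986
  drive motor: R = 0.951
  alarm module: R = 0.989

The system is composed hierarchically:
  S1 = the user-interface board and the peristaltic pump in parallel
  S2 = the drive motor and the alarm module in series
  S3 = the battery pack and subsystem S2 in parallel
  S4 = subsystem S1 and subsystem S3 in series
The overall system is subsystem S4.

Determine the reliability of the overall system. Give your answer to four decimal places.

Parallel (user-interface board and peristaltic pump): 1 − (1 − 0.782000)(1 − 0.977000) = 0.994986
Series (drive motor and alarm module): 0.951000 × 0.989000 = 0.940539
Parallel (battery pack and [0.940539]): 1 − (1 − 0.986000)(1 − 0.940539) = 0.999168
Series ([0.994986] and [0.999168]): 0.994986 × 0.999168 = 0.9942

0.9942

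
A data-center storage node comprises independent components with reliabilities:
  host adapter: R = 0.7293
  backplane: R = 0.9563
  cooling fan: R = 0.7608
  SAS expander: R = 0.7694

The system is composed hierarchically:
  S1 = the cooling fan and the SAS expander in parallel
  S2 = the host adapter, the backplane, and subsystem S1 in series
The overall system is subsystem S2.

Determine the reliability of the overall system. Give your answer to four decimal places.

Parallel (cooling fan and SAS expander): 1 − (1 − 0.760800)(1 − 0.769400) = 0.944840
Series (host adapter, backplane, and [0.944840]): 0.729300 × 0.956300 × 0.944840 = 0.6590

0.6590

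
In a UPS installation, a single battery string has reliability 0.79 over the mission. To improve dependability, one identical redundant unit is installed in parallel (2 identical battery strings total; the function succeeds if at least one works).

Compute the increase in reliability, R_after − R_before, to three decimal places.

0.166

R_before = 0.79
R_after = 1 − (1 − 0.79)^2 = 0.956
ΔR = 0.956 − 0.79 = 0.166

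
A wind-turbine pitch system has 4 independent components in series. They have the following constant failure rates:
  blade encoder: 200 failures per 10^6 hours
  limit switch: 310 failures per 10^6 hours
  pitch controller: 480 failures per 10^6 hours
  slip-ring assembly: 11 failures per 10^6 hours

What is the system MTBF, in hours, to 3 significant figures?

999

Series of exponential components: λ_sys = Σ λ_i
λ_sys = 0.00020 + 0.00031 + 0.00048 + 0.000011 = 1.0010e-03 /h
MTBF = 1 / λ_sys = 999 h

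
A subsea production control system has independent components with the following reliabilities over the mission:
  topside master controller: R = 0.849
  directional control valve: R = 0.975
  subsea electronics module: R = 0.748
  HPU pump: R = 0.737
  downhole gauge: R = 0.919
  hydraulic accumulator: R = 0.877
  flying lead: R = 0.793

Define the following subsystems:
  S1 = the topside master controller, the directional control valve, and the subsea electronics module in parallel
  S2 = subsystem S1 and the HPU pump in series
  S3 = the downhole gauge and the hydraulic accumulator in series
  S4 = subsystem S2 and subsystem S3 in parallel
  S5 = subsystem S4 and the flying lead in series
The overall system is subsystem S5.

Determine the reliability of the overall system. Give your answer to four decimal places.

0.7524

Parallel (topside master controller, directional control valve, and subsea electronics module): 1 − (1 − 0.849000)(1 − 0.975000)(1 − 0.748000) = 0.999049
Series ([0.999049] and HPU pump): 0.999049 × 0.737000 = 0.736299
Series (downhole gauge and hydraulic accumulator): 0.919000 × 0.877000 = 0.805963
Parallel ([0.736299] and [0.805963]): 1 − (1 − 0.736299)(1 − 0.805963) = 0.948832
Series ([0.948832] and flying lead): 0.948832 × 0.793000 = 0.7524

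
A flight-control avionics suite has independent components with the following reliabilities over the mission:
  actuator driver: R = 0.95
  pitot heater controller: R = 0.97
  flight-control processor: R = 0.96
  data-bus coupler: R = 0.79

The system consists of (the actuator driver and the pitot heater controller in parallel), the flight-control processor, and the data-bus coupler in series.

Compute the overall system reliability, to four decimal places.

0.7573

Parallel (actuator driver and pitot heater controller): 1 − (1 − 0.950000)(1 − 0.970000) = 0.998500
Series ([0.998500], flight-control processor, and data-bus coupler): 0.998500 × 0.960000 × 0.790000 = 0.7573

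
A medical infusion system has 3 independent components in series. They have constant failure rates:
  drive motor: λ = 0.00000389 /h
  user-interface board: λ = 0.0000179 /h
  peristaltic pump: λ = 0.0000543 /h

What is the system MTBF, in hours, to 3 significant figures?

13100

Series of exponential components: λ_sys = Σ λ_i
λ_sys = 0.00000389 + 0.0000179 + 0.0000543 = 7.6090e-05 /h
MTBF = 1 / λ_sys = 13100 h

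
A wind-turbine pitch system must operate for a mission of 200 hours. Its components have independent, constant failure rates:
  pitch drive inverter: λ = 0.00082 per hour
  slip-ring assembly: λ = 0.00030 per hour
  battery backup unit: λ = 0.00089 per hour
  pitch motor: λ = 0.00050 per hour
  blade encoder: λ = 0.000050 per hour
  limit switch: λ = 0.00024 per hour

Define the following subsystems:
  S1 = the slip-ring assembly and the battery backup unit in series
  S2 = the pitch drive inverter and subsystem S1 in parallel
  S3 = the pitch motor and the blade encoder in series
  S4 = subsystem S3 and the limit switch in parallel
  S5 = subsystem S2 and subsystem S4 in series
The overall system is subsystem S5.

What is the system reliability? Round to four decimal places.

R(pitch drive inverter) = exp(−0.00082 × 200) = 0.848742
R(slip-ring assembly) = exp(−0.00030 × 200) = 0.941765
R(battery backup unit) = exp(−0.00089 × 200) = 0.836942
R(pitch motor) = exp(−0.00050 × 200) = 0.904837
R(blade encoder) = exp(−0.000050 × 200) = 0.990050
R(limit switch) = exp(−0.00024 × 200) = 0.953134
Series (slip-ring assembly and battery backup unit): 0.941765 × 0.836942 = 0.788203
Parallel (pitch drive inverter and [0.788203]): 1 − (1 − 0.848742)(1 − 0.788203) = 0.967964
Series (pitch motor and blade encoder): 0.904837 × 0.990050 = 0.895834
Parallel ([0.895834] and limit switch): 1 − (1 − 0.895834)(1 − 0.953134) = 0.995118
Series ([0.967964] and [0.995118]): 0.967964 × 0.995118 = 0.9632

0.9632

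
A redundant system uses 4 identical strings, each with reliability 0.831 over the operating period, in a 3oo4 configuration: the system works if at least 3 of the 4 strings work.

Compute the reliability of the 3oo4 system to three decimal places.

0.865

R = Σ_{i=3}^{4} C(4,i) p^i (1−p)^{4−i} with p = 0.831
C(4,3)·0.831^3·0.169^1 = 0.38793
C(4,4)·0.831^4·0.169^0 = 0.47687
Sum = 0.865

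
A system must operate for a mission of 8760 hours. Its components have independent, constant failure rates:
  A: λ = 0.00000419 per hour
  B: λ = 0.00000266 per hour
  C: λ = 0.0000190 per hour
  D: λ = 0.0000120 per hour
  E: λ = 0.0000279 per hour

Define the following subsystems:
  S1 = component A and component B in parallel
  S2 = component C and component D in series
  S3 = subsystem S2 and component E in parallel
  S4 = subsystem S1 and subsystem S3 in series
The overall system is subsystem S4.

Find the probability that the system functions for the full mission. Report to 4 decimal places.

0.9476

R(A) = exp(−0.00000419 × 8760) = 0.963961
R(B) = exp(−0.00000266 × 8760) = 0.976968
R(C) = exp(−0.0000190 × 8760) = 0.846674
R(D) = exp(−0.0000120 × 8760) = 0.900216
R(E) = exp(−0.0000279 × 8760) = 0.783171
Parallel (A and B): 1 − (1 − 0.963961)(1 − 0.976968) = 0.999170
Series (C and D): 0.846674 × 0.900216 = 0.762189
Parallel ([0.762189] and E): 1 − (1 − 0.762189)(1 − 0.783171) = 0.948436
Series ([0.999170] and [0.948436]): 0.999170 × 0.948436 = 0.9476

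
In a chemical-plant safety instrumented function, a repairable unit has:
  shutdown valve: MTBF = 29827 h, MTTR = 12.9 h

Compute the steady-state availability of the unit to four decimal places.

0.9996

A(shutdown valve) = MTBF/(MTBF+MTTR) = 29827/(29827+12.9) = 0.9996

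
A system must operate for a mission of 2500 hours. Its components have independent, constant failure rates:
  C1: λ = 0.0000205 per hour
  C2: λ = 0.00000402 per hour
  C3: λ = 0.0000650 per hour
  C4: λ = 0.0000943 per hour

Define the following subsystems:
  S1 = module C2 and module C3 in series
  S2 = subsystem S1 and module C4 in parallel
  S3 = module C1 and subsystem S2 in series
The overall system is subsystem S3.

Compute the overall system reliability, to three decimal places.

R(C1) = exp(−0.0000205 × 2500) = 0.95004
R(C2) = exp(−0.00000402 × 2500) = 0.99000
R(C3) = exp(−0.0000650 × 2500) = 0.85002
R(C4) = exp(−0.0000943 × 2500) = 0.78998
Series (C2 and C3): 0.99000 × 0.85002 = 0.84152
Parallel ([0.84152] and C4): 1 − (1 − 0.84152)(1 − 0.78998) = 0.96672
Series (C1 and [0.96672]): 0.95004 × 0.96672 = 0.918

0.918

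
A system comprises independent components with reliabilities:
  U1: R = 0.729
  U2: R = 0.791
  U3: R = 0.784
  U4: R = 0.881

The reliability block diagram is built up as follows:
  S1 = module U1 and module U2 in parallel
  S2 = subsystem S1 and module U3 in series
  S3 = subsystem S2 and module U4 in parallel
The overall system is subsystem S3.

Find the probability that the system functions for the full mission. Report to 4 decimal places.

0.9690

Parallel (U1 and U2): 1 − (1 − 0.729000)(1 − 0.791000) = 0.943361
Series ([0.943361] and U3): 0.943361 × 0.784000 = 0.739595
Parallel ([0.739595] and U4): 1 − (1 − 0.739595)(1 − 0.881000) = 0.9690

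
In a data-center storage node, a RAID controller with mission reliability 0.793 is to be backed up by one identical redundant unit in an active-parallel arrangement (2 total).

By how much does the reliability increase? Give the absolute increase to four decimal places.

0.1642

R_before = 0.793
R_after = 1 − (1 − 0.793)^2 = 0.9572
ΔR = 0.9572 − 0.793 = 0.1642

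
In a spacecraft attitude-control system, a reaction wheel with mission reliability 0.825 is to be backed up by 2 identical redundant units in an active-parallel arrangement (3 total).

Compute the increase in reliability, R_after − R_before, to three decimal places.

R_before = 0.825
R_after = 1 − (1 − 0.825)^3 = 0.995
ΔR = 0.995 − 0.825 = 0.170

0.170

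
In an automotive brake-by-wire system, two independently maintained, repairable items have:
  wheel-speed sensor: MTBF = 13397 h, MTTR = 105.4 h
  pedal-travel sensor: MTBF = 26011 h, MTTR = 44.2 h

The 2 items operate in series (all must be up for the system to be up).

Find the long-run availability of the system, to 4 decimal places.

0.9905

A(wheel-speed sensor) = MTBF/(MTBF+MTTR) = 13397/(13397+105.4) = 0.992194
A(pedal-travel sensor) = MTBF/(MTBF+MTTR) = 26011/(26011+44.2) = 0.998304
Series availability: 0.992194 × 0.998304 = 0.9905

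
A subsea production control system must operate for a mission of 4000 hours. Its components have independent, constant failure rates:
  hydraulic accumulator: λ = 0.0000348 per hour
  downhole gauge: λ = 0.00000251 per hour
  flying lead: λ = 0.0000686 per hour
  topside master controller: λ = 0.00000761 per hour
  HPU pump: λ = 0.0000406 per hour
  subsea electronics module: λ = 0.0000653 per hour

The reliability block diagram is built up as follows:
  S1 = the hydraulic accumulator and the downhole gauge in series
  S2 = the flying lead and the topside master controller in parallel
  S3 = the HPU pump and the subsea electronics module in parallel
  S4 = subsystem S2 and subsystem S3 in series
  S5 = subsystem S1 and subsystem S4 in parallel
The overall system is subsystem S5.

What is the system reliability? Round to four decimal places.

0.9943

R(hydraulic accumulator) = exp(−0.0000348 × 4000) = 0.870054
R(downhole gauge) = exp(−0.00000251 × 4000) = 0.990010
R(flying lead) = exp(−0.0000686 × 4000) = 0.760028
R(topside master controller) = exp(−0.00000761 × 4000) = 0.970019
R(HPU pump) = exp(−0.0000406 × 4000) = 0.850101
R(subsea electronics module) = exp(−0.0000653 × 4000) = 0.770127
Series (hydraulic accumulator and downhole gauge): 0.870054 × 0.990010 = 0.861362
Parallel (flying lead and topside master controller): 1 − (1 − 0.760028)(1 − 0.970019) = 0.992805
Parallel (HPU pump and subsea electronics module): 1 − (1 − 0.850101)(1 − 0.770127) = 0.965542
Series ([0.992805] and [0.965542]): 0.992805 × 0.965542 = 0.958595
Parallel ([0.861362] and [0.958595]): 1 − (1 − 0.861362)(1 − 0.958595) = 0.9943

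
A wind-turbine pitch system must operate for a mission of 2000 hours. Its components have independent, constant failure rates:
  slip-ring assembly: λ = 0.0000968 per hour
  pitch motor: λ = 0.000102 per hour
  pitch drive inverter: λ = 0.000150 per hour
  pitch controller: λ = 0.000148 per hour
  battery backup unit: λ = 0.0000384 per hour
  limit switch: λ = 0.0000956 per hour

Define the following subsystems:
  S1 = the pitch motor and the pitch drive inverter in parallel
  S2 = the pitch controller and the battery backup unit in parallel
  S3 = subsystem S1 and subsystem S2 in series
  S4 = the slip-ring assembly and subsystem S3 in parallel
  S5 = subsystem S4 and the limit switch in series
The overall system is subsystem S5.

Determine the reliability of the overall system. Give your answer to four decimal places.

R(slip-ring assembly) = exp(−0.0000968 × 2000) = 0.823987
R(pitch motor) = exp(−0.000102 × 2000) = 0.815462
R(pitch drive inverter) = exp(−0.000150 × 2000) = 0.740818
R(pitch controller) = exp(−0.000148 × 2000) = 0.743787
R(battery backup unit) = exp(−0.0000384 × 2000) = 0.926075
R(limit switch) = exp(−0.0000956 × 2000) = 0.825967
Parallel (pitch motor and pitch drive inverter): 1 − (1 − 0.815462)(1 − 0.740818) = 0.952171
Parallel (pitch controller and battery backup unit): 1 − (1 − 0.743787)(1 − 0.926075) = 0.981059
Series ([0.952171] and [0.981059]): 0.952171 × 0.981059 = 0.934136
Parallel (slip-ring assembly and [0.934136]): 1 − (1 − 0.823987)(1 − 0.934136) = 0.988407
Series ([0.988407] and limit switch): 0.988407 × 0.825967 = 0.8164

0.8164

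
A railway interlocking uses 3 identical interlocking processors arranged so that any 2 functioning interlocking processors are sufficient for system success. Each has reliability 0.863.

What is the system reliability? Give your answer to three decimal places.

0.949

R = Σ_{i=2}^{3} C(3,i) p^i (1−p)^{3−i} with p = 0.863
C(3,2)·0.863^2·0.137^1 = 0.30610
C(3,3)·0.863^3·0.137^0 = 0.64274
Sum = 0.949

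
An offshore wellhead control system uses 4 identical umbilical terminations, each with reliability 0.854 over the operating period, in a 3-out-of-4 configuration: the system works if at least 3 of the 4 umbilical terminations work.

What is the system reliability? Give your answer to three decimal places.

R = Σ_{i=3}^{4} C(4,i) p^i (1−p)^{4−i} with p = 0.854
C(4,3)·0.854^3·0.146^1 = 0.36374
C(4,4)·0.854^4·0.146^0 = 0.53190
Sum = 0.896

0.896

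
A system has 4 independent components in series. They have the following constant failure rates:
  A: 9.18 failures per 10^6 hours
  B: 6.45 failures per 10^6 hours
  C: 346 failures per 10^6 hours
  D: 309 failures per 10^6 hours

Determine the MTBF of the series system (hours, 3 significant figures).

Series of exponential components: λ_sys = Σ λ_i
λ_sys = 0.00000918 + 0.00000645 + 0.000346 + 0.000309 = 6.7063e-04 /h
MTBF = 1 / λ_sys = 1490 h

1490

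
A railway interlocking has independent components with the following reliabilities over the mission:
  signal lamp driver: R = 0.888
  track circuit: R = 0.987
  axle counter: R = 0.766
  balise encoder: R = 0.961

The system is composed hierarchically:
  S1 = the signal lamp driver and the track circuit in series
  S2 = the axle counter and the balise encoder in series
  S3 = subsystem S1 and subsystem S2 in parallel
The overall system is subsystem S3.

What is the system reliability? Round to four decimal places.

Series (signal lamp driver and track circuit): 0.888000 × 0.987000 = 0.876456
Series (axle counter and balise encoder): 0.766000 × 0.961000 = 0.736126
Parallel ([0.876456] and [0.736126]): 1 − (1 − 0.876456)(1 − 0.736126) = 0.9674

0.9674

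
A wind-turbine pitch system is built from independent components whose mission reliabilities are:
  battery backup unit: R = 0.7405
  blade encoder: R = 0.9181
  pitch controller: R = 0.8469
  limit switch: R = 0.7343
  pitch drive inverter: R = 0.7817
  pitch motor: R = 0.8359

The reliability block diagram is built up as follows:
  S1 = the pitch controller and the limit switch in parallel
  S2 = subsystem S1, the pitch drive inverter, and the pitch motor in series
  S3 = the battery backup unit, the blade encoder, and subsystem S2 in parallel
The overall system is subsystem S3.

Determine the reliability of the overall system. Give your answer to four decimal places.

Parallel (pitch controller and limit switch): 1 − (1 − 0.846900)(1 − 0.734300) = 0.959321
Series ([0.959321], pitch drive inverter, and pitch motor): 0.959321 × 0.781700 × 0.835900 = 0.626842
Parallel (battery backup unit, blade encoder, and [0.626842]): 1 − (1 − 0.740500)(1 − 0.918100)(1 − 0.626842) = 0.9921

0.9921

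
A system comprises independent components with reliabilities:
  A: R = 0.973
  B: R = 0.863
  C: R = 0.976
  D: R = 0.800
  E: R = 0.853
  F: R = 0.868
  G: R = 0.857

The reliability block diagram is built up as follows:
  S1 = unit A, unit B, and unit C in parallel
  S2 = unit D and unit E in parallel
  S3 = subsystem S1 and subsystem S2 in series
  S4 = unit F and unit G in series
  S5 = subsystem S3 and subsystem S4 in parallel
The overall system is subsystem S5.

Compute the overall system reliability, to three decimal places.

0.992

Parallel (A, B, and C): 1 − (1 − 0.97300)(1 − 0.86300)(1 − 0.97600) = 0.99991
Parallel (D and E): 1 − (1 − 0.80000)(1 − 0.85300) = 0.97060
Series ([0.99991] and [0.97060]): 0.99991 × 0.97060 = 0.97051
Series (F and G): 0.86800 × 0.85700 = 0.74388
Parallel ([0.97051] and [0.74388]): 1 − (1 − 0.97051)(1 − 0.74388) = 0.992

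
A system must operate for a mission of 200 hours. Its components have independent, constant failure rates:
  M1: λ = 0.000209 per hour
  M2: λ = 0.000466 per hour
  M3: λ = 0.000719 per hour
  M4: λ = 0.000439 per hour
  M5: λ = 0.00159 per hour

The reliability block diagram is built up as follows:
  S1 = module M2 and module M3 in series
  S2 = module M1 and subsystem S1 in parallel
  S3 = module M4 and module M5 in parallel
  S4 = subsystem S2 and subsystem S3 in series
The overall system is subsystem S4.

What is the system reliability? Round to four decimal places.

R(M1) = exp(−0.000209 × 200) = 0.959062
R(M2) = exp(−0.000466 × 200) = 0.911011
R(M3) = exp(−0.000719 × 200) = 0.866061
R(M4) = exp(−0.000439 × 200) = 0.915944
R(M5) = exp(−0.00159 × 200) = 0.727603
Series (M2 and M3): 0.911011 × 0.866061 = 0.788991
Parallel (M1 and [0.788991]): 1 − (1 − 0.959062)(1 − 0.788991) = 0.991362
Parallel (M4 and M5): 1 − (1 − 0.915944)(1 − 0.727603) = 0.977103
Series ([0.991362] and [0.977103]): 0.991362 × 0.977103 = 0.9687

0.9687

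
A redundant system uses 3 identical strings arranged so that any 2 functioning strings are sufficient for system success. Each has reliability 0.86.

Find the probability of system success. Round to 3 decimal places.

0.947

R = Σ_{i=2}^{3} C(3,i) p^i (1−p)^{3−i} with p = 0.86
C(3,2)·0.86^2·0.14^1 = 0.31063
C(3,3)·0.86^3·0.14^0 = 0.63606
Sum = 0.947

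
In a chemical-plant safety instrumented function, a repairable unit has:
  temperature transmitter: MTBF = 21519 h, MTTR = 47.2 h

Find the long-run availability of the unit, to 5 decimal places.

A(temperature transmitter) = MTBF/(MTBF+MTTR) = 21519/(21519+47.2) = 0.99781

0.99781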